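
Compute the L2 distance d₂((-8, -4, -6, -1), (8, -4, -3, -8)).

√(Σ(x_i - y_i)²) = √((-8 - 8)² + (-4 - (-4))² + (-6 - (-3))² + (-1 - (-8))²)
= √((-16)² + 0² + (-3)² + 7²) = √(256 + 0 + 9 + 49) = √314 ≈ 17.72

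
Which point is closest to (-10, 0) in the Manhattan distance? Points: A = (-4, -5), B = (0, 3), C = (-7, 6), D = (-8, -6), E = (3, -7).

Distances: d(A) = 11, d(B) = 13, d(C) = 9, d(D) = 8, d(E) = 20. Nearest: D = (-8, -6) with distance 8.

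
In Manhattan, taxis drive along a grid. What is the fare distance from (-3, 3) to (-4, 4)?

Σ|x_i - y_i| = |-3 - (-4)| + |3 - 4| = 1 + 1 = 2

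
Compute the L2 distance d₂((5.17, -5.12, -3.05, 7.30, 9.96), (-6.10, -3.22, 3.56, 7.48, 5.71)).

√(Σ(x_i - y_i)²) = √((5.17 - (-6.1))² + (-5.12 - (-3.22))² + (-3.05 - 3.56)² + (7.3 - 7.48)² + (9.96 - 5.71)²)
= √(11.27² + (-1.9)² + (-6.61)² + (-0.18)² + 4.25²) = √(127.0129 + 3.61 + 43.6921 + 0.0324 + 18.0625) = √192.4099 ≈ 13.8712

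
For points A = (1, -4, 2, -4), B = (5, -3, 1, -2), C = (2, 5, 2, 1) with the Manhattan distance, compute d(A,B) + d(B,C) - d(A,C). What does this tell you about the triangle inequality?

d(A,B) = 4 + 1 + 1 + 2 = 8, d(B,C) = 3 + 8 + 1 + 3 = 15, d(A,C) = 1 + 9 + 0 + 5 = 15.
d(A,B) + d(B,C) - d(A,C) = 8 + 15 - 15 = 23 - 15 = 8. This is ≥ 0, so the triangle inequality holds for these points.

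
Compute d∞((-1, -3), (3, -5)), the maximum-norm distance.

max(|x_i - y_i|) = max(|-1 - 3|, |-3 - (-5)|) = max(4, 2) = 4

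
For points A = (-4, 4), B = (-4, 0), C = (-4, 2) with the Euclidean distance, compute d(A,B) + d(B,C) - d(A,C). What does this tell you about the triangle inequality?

d(A,B) = √(0² + 4²) = √16 = 4, d(B,C) = √(0² + 2²) = √4 = 2, d(A,C) = √(0² + 2²) = √4 = 2.
d(A,B) + d(B,C) - d(A,C) = 4 + 2 - 2 = 6 - 2 = 4. This is ≥ 0, so the triangle inequality holds for these points.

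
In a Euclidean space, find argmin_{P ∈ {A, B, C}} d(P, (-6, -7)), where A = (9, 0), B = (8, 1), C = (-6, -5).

Distances: d(A) ≈ 16.5529, d(B) ≈ 16.1245, d(C) = 2. Nearest: C = (-6, -5) with distance 2.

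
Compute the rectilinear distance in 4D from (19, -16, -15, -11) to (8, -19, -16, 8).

Σ|x_i - y_i| = |19 - 8| + |-16 - (-19)| + |-15 - (-16)| + |-11 - 8| = 11 + 3 + 1 + 19 = 34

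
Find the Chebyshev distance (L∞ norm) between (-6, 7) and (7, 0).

max(|x_i - y_i|) = max(|-6 - 7|, |7 - 0|) = max(13, 7) = 13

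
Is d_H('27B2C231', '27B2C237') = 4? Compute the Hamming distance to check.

Differing positions: 8. Hamming distance = 1, so the claim that d_H = 4 is false.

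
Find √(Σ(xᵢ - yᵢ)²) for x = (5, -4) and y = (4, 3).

√(Σ(x_i - y_i)²) = √((5 - 4)² + (-4 - 3)²)
= √(1² + (-7)²) = √(1 + 49) = √50 ≈ 7.0711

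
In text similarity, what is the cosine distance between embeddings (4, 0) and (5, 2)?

With u = (4, 0), v = (5, 2):
u·v = 4·5 + 0·2 = 20 + 0 = 20.
|u| = √(4² + 0²) = √16, |v| = √(5² + 2²) = √29, so |u||v| = √(16·29) = √464.
cos θ = (u·v)/(|u||v|) = 20/√464 ≈ 0.9285
Cosine distance = 1 - cos θ ≈ 1 - 0.9285 = 0.0715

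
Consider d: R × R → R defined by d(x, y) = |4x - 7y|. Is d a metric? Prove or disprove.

No. d fails symmetry: d(4, 3) = |4·4 - 7·3| = |-5| = 5, but d(3, 4) = |4·3 - 7·4| = |-16| = 16. Since 5 ≠ 16, d(x,y) ≠ d(y,x) in general.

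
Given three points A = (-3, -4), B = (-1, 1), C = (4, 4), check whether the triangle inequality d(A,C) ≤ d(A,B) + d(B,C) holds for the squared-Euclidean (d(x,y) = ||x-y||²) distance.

d(A,B) = 2² + 5² = 29, d(B,C) = 5² + 3² = 34, d(A,C) = 7² + 8² = 113.
d(A,C) = 113 > 29 + 34 = 63. Triangle inequality is VIOLATED. (Squared-Euclidean is not a metric — this is a counterexample.)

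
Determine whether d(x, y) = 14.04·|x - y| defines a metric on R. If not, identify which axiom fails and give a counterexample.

Yes. Since |x - y| is a metric on R and 14.04 > 0, the positive scalar multiple 14.04·|x - y| is also a metric: scaling by a positive constant preserves non-negativity, identity (d=0 ⟺ |x-y|=0 ⟺ x=y), symmetry, and the triangle inequality.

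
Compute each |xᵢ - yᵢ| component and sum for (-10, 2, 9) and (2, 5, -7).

Σ|x_i - y_i| = |-10 - 2| + |2 - 5| + |9 - (-7)| = 12 + 3 + 16 = 31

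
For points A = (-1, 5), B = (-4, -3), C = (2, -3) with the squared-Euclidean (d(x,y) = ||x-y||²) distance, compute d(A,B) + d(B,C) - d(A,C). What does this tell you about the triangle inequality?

d(A,B) = 3² + 8² = 73, d(B,C) = 6² + 0² = 36, d(A,C) = 3² + 8² = 73.
d(A,B) + d(B,C) - d(A,C) = 73 + 36 - 73 = 109 - 73 = 36. This is ≥ 0, so the triangle inequality holds for these points.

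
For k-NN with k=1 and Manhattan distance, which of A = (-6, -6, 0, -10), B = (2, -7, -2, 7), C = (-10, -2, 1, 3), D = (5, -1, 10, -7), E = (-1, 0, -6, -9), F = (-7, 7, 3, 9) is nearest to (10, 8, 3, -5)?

Distances: d(A) = 38, d(B) = 40, d(C) = 40, d(D) = 23, d(E) = 32, d(F) = 32. Nearest: D = (5, -1, 10, -7) with distance 23.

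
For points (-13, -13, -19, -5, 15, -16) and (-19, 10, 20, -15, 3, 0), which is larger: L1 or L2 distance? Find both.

L1 = |-13 - (-19)| + |-13 - 10| + |-19 - 20| + |-5 - (-15)| + |15 - 3| + |-16 - 0| = 6 + 23 + 39 + 10 + 12 + 16 = 106
L2 = √(6² + 23² + 39² + 10² + 12² + 16²) = √2586 ≈ 50.8527
L1 ≥ L2 always (equality iff movement is along one axis); L1 > L2 here.
Ratio L1/L2 = 106/√2586 ≈ 2.0845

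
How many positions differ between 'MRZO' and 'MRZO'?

Differing positions: none. Hamming distance = 0.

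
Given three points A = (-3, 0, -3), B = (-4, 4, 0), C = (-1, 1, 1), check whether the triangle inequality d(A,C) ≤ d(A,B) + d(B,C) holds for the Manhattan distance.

d(A,B) = 1 + 4 + 3 = 8, d(B,C) = 3 + 3 + 1 = 7, d(A,C) = 2 + 1 + 4 = 7.
d(A,C) = 7 ≤ 8 + 7 = 15. Triangle inequality is satisfied.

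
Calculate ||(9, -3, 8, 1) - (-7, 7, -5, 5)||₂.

√(Σ(x_i - y_i)²) = √((9 - (-7))² + (-3 - 7)² + (8 - (-5))² + (1 - 5)²)
= √(16² + (-10)² + 13² + (-4)²) = √(256 + 100 + 169 + 16) = √541 ≈ 23.2594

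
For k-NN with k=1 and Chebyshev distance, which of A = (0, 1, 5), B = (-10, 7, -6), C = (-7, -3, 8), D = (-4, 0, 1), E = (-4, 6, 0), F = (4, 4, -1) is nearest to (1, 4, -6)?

Distances: d(A) = 11, d(B) = 11, d(C) = 14, d(D) = 7, d(E) = 6, d(F) = 5. Nearest: F = (4, 4, -1) with distance 5.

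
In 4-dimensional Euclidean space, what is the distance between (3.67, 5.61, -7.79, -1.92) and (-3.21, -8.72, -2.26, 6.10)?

√(Σ(x_i - y_i)²) = √((3.67 - (-3.21))² + (5.61 - (-8.72))² + (-7.79 - (-2.26))² + (-1.92 - 6.1)²)
= √(6.88² + 14.33² + (-5.53)² + (-8.02)²) = √(47.3344 + 205.3489 + 30.5809 + 64.3204) = √347.5846 ≈ 18.6436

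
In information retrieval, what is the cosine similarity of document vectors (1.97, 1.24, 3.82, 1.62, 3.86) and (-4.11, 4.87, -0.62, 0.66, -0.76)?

With u = (1.97, 1.24, 3.82, 1.62, 3.86), v = (-4.11, 4.87, -0.62, 0.66, -0.76):
u·v = 1.97·(-4.11) + 1.24·4.87 + 3.82·(-0.62) + 1.62·0.66 + 3.86·(-0.76) = (-8.0967) + 6.0388 + (-2.3684) + 1.0692 + (-2.9336) = -6.2907.
|u| = √(1.97² + 1.24² + 3.82² + 1.62² + 3.86²) = √(3.8809 + 1.5376 + 14.5924 + 2.6244 + 14.8996) = √37.5349, |v| = √((-4.11)² + 4.87² + (-0.62)² + 0.66² + (-0.76)²) = √(16.8921 + 23.7169 + 0.3844 + 0.4356 + 0.5776) = √42.0066.
cos θ = (u·v)/(|u||v|) = -6.2907/(√37.5349·√42.0066) ≈ -0.1584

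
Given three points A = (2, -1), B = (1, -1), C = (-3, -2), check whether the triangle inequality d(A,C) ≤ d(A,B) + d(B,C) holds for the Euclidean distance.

d(A,B) = √(1² + 0²) = √1 = 1, d(B,C) = √(4² + 1²) = √17 ≈ 4.1231, d(A,C) = √(5² + 1²) = √26 ≈ 5.099.
d(A,C) ≈ 5.099 ≤ 1 + 4.1231 = 5.1231. Triangle inequality is satisfied.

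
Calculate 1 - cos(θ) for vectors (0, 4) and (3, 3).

With u = (0, 4), v = (3, 3):
u·v = 0·3 + 4·3 = 0 + 12 = 12.
|u| = √(0² + 4²) = √16, |v| = √(3² + 3²) = √18, so |u||v| = √(16·18) = √288.
cos θ = (u·v)/(|u||v|) = 12/√288 ≈ 0.7071
Cosine distance = 1 - cos θ ≈ 1 - 0.7071 = 0.2929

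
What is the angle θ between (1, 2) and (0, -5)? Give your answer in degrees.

With u = (1, 2), v = (0, -5):
u·v = 1·0 + 2·(-5) = 0 + (-10) = -10.
|u| = √(1² + 2²) = √5, |v| = √(0² + (-5)²) = √25, so |u||v| = √(5·25) = √125.
cos θ = (u·v)/(|u||v|) = -10/√125 ≈ -0.894427
θ = arccos(-0.894427) ≈ 153.43°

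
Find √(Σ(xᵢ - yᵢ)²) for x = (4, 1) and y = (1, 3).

√(Σ(x_i - y_i)²) = √((4 - 1)² + (1 - 3)²)
= √(3² + (-2)²) = √(9 + 4) = √13 ≈ 3.6056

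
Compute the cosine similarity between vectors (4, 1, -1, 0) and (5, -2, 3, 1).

With u = (4, 1, -1, 0), v = (5, -2, 3, 1):
u·v = 4·5 + 1·(-2) + (-1)·3 + 0·1 = 20 + (-2) + (-3) + 0 = 15.
|u| = √(4² + 1² + (-1)² + 0²) = √18, |v| = √(5² + (-2)² + 3² + 1²) = √39, so |u||v| = √(18·39) = √702.
cos θ = (u·v)/(|u||v|) = 15/√702 ≈ 0.5661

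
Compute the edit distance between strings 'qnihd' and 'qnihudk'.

Let D[i][j] be the edit distance between the first i characters of 'qnihd' and the first j characters of 'qnihudk', with D[i][0] = i, D[0][j] = j, and D[i][j] = D[i-1][j-1] if the characters match, else 1 + min(D[i-1][j], D[i][j-1], D[i-1][j-1]). Filling the table (rows: prefixes of 'qnihd', columns: prefixes of 'qnihudk'):
     ε  q  n  i  h  u  d  k
  ε  0  1  2  3  4  5  6  7
  q  1  0  1  2  3  4  5  6
  n  2  1  0  1  2  3  4  5
  i  3  2  1  0  1  2  3  4
  h  4  3  2  1  0  1  2  3
  d  5  4  3  2  1  1  1  2
The bottom-right entry gives D[5][7] = 2, so no sequence of fewer than 2 edits works. Backtracking through the table gives one optimal edit sequence (2 edits):
  qnihd → qnihud (ins u @5)
  qnihud → qnihudk (ins k @7)
Edit distance = 2.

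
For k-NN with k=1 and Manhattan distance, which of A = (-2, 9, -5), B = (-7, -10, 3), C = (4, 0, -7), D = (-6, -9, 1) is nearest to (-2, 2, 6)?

Distances: d(A) = 18, d(B) = 20, d(C) = 21, d(D) = 20. Nearest: A = (-2, 9, -5) with distance 18.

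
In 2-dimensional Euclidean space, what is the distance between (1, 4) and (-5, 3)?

√(Σ(x_i - y_i)²) = √((1 - (-5))² + (4 - 3)²)
= √(6² + 1²) = √(36 + 1) = √37 ≈ 6.0828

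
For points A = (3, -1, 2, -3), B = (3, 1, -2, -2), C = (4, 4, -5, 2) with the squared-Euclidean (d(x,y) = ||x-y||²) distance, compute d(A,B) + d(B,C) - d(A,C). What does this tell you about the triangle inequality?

d(A,B) = 0² + 2² + 4² + 1² = 21, d(B,C) = 1² + 3² + 3² + 4² = 35, d(A,C) = 1² + 5² + 7² + 5² = 100.
d(A,B) + d(B,C) - d(A,C) = 21 + 35 - 100 = 56 - 100 = -44. This is < 0, so the triangle inequality FAILS for these points (squared-Euclidean is not a metric).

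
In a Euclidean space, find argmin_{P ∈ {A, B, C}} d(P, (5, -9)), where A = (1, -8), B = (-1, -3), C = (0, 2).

Distances: d(A) ≈ 4.1231, d(B) ≈ 8.4853, d(C) ≈ 12.083. Nearest: A = (1, -8) with distance 4.1231.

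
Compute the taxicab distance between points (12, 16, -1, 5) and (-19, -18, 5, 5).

Σ|x_i - y_i| = |12 - (-19)| + |16 - (-18)| + |-1 - 5| + |5 - 5| = 31 + 34 + 6 + 0 = 71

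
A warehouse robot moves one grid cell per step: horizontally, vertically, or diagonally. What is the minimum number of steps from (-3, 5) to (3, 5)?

max(|x_i - y_i|) = max(|-3 - 3|, |5 - 5|) = max(6, 0) = 6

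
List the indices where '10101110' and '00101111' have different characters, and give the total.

Differing positions: 1, 8. Hamming distance = 2.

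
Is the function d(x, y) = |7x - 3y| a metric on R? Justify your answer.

No. d fails symmetry: d(6, 7) = |7·6 - 3·7| = |21| = 21, but d(7, 6) = |7·7 - 3·6| = |31| = 31. Since 21 ≠ 31, d(x,y) ≠ d(y,x) in general.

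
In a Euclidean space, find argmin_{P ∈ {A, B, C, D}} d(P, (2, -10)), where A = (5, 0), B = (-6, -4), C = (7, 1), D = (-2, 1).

Distances: d(A) ≈ 10.4403, d(B) = 10, d(C) ≈ 12.083, d(D) ≈ 11.7047. Nearest: B = (-6, -4) with distance 10.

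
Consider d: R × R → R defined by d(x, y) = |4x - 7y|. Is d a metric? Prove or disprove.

No. d fails symmetry: d(3, 9) = |4·3 - 7·9| = |-51| = 51, but d(9, 3) = |4·9 - 7·3| = |15| = 15. Since 51 ≠ 15, d(x,y) ≠ d(y,x) in general.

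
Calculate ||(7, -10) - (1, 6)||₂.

√(Σ(x_i - y_i)²) = √((7 - 1)² + (-10 - 6)²)
= √(6² + (-16)²) = √(36 + 256) = √292 ≈ 17.088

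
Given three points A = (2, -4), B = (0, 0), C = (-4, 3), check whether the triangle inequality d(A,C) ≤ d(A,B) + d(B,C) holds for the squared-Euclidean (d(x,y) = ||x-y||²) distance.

d(A,B) = 2² + 4² = 20, d(B,C) = 4² + 3² = 25, d(A,C) = 6² + 7² = 85.
d(A,C) = 85 > 20 + 25 = 45. Triangle inequality is VIOLATED. (Squared-Euclidean is not a metric — this is a counterexample.)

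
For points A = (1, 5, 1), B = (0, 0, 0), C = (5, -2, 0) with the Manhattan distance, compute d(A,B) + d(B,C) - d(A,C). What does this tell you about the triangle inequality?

d(A,B) = 1 + 5 + 1 = 7, d(B,C) = 5 + 2 + 0 = 7, d(A,C) = 4 + 7 + 1 = 12.
d(A,B) + d(B,C) - d(A,C) = 7 + 7 - 12 = 14 - 12 = 2. This is ≥ 0, so the triangle inequality holds for these points.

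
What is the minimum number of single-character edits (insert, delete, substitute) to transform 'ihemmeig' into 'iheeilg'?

Let D[i][j] be the edit distance between the first i characters of 'ihemmeig' and the first j characters of 'iheeilg', with D[i][0] = i, D[0][j] = j, and D[i][j] = D[i-1][j-1] if the characters match, else 1 + min(D[i-1][j], D[i][j-1], D[i-1][j-1]). Filling the table (rows: prefixes of 'ihemmeig', columns: prefixes of 'iheeilg'):
     ε  i  h  e  e  i  l  g
  ε  0  1  2  3  4  5  6  7
  i  1  0  1  2  3  4  5  6
  h  2  1  0  1  2  3  4  5
  e  3  2  1  0  1  2  3  4
  m  4  3  2  1  1  2  3  4
  m  5  4  3  2  2  2  3  4
  e  6  5  4  3  2  3  3  4
  i  7  6  5  4  3  2  3  4
  g  8  7  6  5  4  3  3  3
The bottom-right entry gives D[8][7] = 3, so no sequence of fewer than 3 edits works. Backtracking through the table gives one optimal edit sequence (3 edits):
  ihemmeig → ihemeig (del m @4)
  ihemeig → iheeig (del m @4)
  iheeig → iheeilg (ins l @6)
Edit distance = 3.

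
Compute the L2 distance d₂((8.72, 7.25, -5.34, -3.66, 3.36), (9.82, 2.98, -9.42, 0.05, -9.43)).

√(Σ(x_i - y_i)²) = √((8.72 - 9.82)² + (7.25 - 2.98)² + (-5.34 - (-9.42))² + (-3.66 - 0.05)² + (3.36 - (-9.43))²)
= √((-1.1)² + 4.27² + 4.08² + (-3.71)² + 12.79²) = √(1.21 + 18.2329 + 16.6464 + 13.7641 + 163.5841) = √213.4375 ≈ 14.6095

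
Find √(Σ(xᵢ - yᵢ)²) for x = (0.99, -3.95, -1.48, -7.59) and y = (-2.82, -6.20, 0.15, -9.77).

√(Σ(x_i - y_i)²) = √((0.99 - (-2.82))² + (-3.95 - (-6.2))² + (-1.48 - 0.15)² + (-7.59 - (-9.77))²)
= √(3.81² + 2.25² + (-1.63)² + 2.18²) = √(14.5161 + 5.0625 + 2.6569 + 4.7524) = √26.9879 ≈ 5.195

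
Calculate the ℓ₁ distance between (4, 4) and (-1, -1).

Σ|x_i - y_i| = |4 - (-1)| + |4 - (-1)| = 5 + 5 = 10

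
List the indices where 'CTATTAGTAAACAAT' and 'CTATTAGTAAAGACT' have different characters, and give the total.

Differing positions: 12, 14. Hamming distance = 2.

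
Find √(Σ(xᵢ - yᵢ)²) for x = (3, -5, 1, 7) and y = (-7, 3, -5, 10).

√(Σ(x_i - y_i)²) = √((3 - (-7))² + (-5 - 3)² + (1 - (-5))² + (7 - 10)²)
= √(10² + (-8)² + 6² + (-3)²) = √(100 + 64 + 36 + 9) = √209 ≈ 14.4568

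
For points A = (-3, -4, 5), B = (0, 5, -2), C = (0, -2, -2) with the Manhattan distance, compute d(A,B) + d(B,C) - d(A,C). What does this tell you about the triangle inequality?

d(A,B) = 3 + 9 + 7 = 19, d(B,C) = 0 + 7 + 0 = 7, d(A,C) = 3 + 2 + 7 = 12.
d(A,B) + d(B,C) - d(A,C) = 19 + 7 - 12 = 26 - 12 = 14. This is ≥ 0, so the triangle inequality holds for these points.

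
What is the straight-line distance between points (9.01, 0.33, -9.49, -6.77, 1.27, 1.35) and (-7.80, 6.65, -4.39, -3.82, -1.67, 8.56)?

√(Σ(x_i - y_i)²) = √((9.01 - (-7.8))² + (0.33 - 6.65)² + (-9.49 - (-4.39))² + (-6.77 - (-3.82))² + (1.27 - (-1.67))² + (1.35 - 8.56)²)
= √(16.81² + (-6.32)² + (-5.1)² + (-2.95)² + 2.94² + (-7.21)²) = √(282.5761 + 39.9424 + 26.01 + 8.7025 + 8.6436 + 51.9841) = √417.8587 ≈ 20.4416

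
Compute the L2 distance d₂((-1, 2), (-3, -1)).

√(Σ(x_i - y_i)²) = √((-1 - (-3))² + (2 - (-1))²)
= √(2² + 3²) = √(4 + 9) = √13 ≈ 3.6056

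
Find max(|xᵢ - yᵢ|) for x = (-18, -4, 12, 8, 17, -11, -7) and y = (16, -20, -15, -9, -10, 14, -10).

max(|x_i - y_i|) = max(|-18 - 16|, |-4 - (-20)|, |12 - (-15)|, |8 - (-9)|, |17 - (-10)|, |-11 - 14|, |-7 - (-10)|) = max(34, 16, 27, 17, 27, 25, 3) = 34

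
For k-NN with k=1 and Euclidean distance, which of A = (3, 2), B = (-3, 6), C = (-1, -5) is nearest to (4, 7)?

Distances: d(A) ≈ 5.099, d(B) ≈ 7.0711, d(C) = 13. Nearest: A = (3, 2) with distance 5.099.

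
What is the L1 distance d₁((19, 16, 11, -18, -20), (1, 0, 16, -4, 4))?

Σ|x_i - y_i| = |19 - 1| + |16 - 0| + |11 - 16| + |-18 - (-4)| + |-20 - 4| = 18 + 16 + 5 + 14 + 24 = 77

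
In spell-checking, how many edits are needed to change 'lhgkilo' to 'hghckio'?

Let D[i][j] be the edit distance between the first i characters of 'lhgkilo' and the first j characters of 'hghckio', with D[i][0] = i, D[0][j] = j, and D[i][j] = D[i-1][j-1] if the characters match, else 1 + min(D[i-1][j], D[i][j-1], D[i-1][j-1]). Filling the table (rows: prefixes of 'lhgkilo', columns: prefixes of 'hghckio'):
     ε  h  g  h  c  k  i  o
  ε  0  1  2  3  4  5  6  7
  l  1  1  2  3  4  5  6  7
  h  2  1  2  2  3  4  5  6
  g  3  2  1  2  3  4  5  6
  k  4  3  2  2  3  3  4  5
  i  5  4  3  3  3  4  3  4
  l  6  5  4  4  4  4  4  4
  o  7  6  5  5  5  5  5  4
The bottom-right entry gives D[7][7] = 4, so no sequence of fewer than 4 edits works. Backtracking through the table gives one optimal edit sequence (4 edits):
  lhgkilo → hlhgkilo (ins h @1)
  hlhgkilo → hghgkilo (sub l→g @2)
  hghgkilo → hghckilo (sub g→c @4)
  hghckilo → hghckio (del l @7)
Edit distance = 4.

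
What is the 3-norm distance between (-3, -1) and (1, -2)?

(Σ|x_i - y_i|^3)^(1/3) = (|-3 - 1|^3 + |-1 - (-2)|^3)^(1/3)
= (4^3 + 1^3)^(1/3) = (64 + 1)^(1/3) = (65)^(1/3) ≈ 4.0207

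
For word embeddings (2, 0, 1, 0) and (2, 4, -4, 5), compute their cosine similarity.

With u = (2, 0, 1, 0), v = (2, 4, -4, 5):
u·v = 2·2 + 0·4 + 1·(-4) + 0·5 = 4 + 0 + (-4) + 0 = 0.
|u| = √(2² + 0² + 1² + 0²) = √5, |v| = √(2² + 4² + (-4)² + 5²) = √61, so |u||v| = √(5·61) = √305.
cos θ = (u·v)/(|u||v|) = 0/√305 = 0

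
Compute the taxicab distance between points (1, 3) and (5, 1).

Σ|x_i - y_i| = |1 - 5| + |3 - 1| = 4 + 2 = 6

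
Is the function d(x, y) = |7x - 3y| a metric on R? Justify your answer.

No. d fails symmetry: d(6, 9) = |7·6 - 3·9| = |15| = 15, but d(9, 6) = |7·9 - 3·6| = |45| = 45. Since 15 ≠ 45, d(x,y) ≠ d(y,x) in general.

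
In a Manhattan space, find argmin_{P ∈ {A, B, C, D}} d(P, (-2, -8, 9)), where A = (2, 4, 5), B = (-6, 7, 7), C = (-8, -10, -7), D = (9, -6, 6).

Distances: d(A) = 20, d(B) = 21, d(C) = 24, d(D) = 16. Nearest: D = (9, -6, 6) with distance 16.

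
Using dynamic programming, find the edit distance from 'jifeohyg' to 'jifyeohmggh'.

Let D[i][j] be the edit distance between the first i characters of 'jifeohyg' and the first j characters of 'jifyeohmggh', with D[i][0] = i, D[0][j] = j, and D[i][j] = D[i-1][j-1] if the characters match, else 1 + min(D[i-1][j], D[i][j-1], D[i-1][j-1]). Filling the table (rows: prefixes of 'jifeohyg', columns: prefixes of 'jifyeohmggh'):
     ε  j  i  f  y  e  o  h  m  g  g  h
  ε  0  1  2  3  4  5  6  7  8  9 10 11
  j  1  0  1  2  3  4  5  6  7  8  9 10
  i  2  1  0  1  2  3  4  5  6  7  8  9
  f  3  2  1  0  1  2  3  4  5  6  7  8
  e  4  3  2  1  1  1  2  3  4  5  6  7
  o  5  4  3  2  2  2  1  2  3  4  5  6
  h  6  5  4  3  3  3  2  1  2  3  4  5
  y  7  6  5  4  3  4  3  2  2  3  4  5
  g  8  7  6  5  4  4  4  3  3  2  3  4
The bottom-right entry gives D[8][11] = 4, so no sequence of fewer than 4 edits works. Backtracking through the table gives one optimal edit sequence (4 edits):
  jifeohyg → jifyeohyg (ins y @4)
  jifyeohyg → jifyeohmyg (ins m @8)
  jifyeohmyg → jifyeohmgg (sub y→g @9)
  jifyeohmgg → jifyeohmggh (ins h @11)
Edit distance = 4.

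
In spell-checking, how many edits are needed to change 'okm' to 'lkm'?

Let D[i][j] be the edit distance between the first i characters of 'okm' and the first j characters of 'lkm', with D[i][0] = i, D[0][j] = j, and D[i][j] = D[i-1][j-1] if the characters match, else 1 + min(D[i-1][j], D[i][j-1], D[i-1][j-1]). Filling the table (rows: prefixes of 'okm', columns: prefixes of 'lkm'):
     ε  l  k  m
  ε  0  1  2  3
  o  1  1  2  3
  k  2  2  1  2
  m  3  3  2  1
The bottom-right entry gives D[3][3] = 1, so no sequence of fewer than 1 edit works. Backtracking through the table gives one optimal edit sequence (1 edit):
  okm → lkm (sub o→l @1)
Edit distance = 1.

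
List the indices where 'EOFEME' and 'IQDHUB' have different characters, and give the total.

Differing positions: 1, 2, 3, 4, 5, 6. Hamming distance = 6.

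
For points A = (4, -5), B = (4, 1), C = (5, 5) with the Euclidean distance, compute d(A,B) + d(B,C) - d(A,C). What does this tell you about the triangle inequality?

d(A,B) = √(0² + 6²) = √36 = 6, d(B,C) = √(1² + 4²) = √17 ≈ 4.1231, d(A,C) = √(1² + 10²) = √101 ≈ 10.0499.
d(A,B) + d(B,C) - d(A,C) = 6 + 4.1231 - 10.0499 = 10.1231 - 10.0499 = 0.0732 (to 4 decimal places). This is ≥ 0, so the triangle inequality holds for these points.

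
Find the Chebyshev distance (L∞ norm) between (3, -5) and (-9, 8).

max(|x_i - y_i|) = max(|3 - (-9)|, |-5 - 8|) = max(12, 13) = 13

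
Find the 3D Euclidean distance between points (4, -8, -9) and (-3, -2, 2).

√(Σ(x_i - y_i)²) = √((4 - (-3))² + (-8 - (-2))² + (-9 - 2)²)
= √(7² + (-6)² + (-11)²) = √(49 + 36 + 121) = √206 ≈ 14.3527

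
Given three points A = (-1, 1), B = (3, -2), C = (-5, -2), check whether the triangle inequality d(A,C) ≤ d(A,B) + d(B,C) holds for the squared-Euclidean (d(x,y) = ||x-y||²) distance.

d(A,B) = 4² + 3² = 25, d(B,C) = 8² + 0² = 64, d(A,C) = 4² + 3² = 25.
d(A,C) = 25 ≤ 25 + 64 = 89. Triangle inequality is satisfied.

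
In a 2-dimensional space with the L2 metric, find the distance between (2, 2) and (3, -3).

(Σ|x_i - y_i|^2)^(1/2) = (|2 - 3|^2 + |2 - (-3)|^2)^(1/2)
= (1^2 + 5^2)^(1/2) = (1 + 25)^(1/2) = (26)^(1/2) ≈ 5.099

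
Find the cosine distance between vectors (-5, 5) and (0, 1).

With u = (-5, 5), v = (0, 1):
u·v = (-5)·0 + 5·1 = 0 + 5 = 5.
|u| = √((-5)² + 5²) = √50, |v| = √(0² + 1²) = √1, so |u||v| = √(50·1) = √50.
cos θ = (u·v)/(|u||v|) = 5/√50 ≈ 0.7071
Cosine distance = 1 - cos θ ≈ 1 - 0.7071 = 0.2929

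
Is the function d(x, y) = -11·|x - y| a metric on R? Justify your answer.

No. With c = -11 < 0, d fails non-negativity: d(9, 10) = -11·|9 - 10| = -11·1 = -11 < 0.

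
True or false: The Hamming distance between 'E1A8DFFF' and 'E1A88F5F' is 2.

Differing positions: 5, 7. Hamming distance = 2, so the claim is true.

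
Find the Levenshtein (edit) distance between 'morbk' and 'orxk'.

Let D[i][j] be the edit distance between the first i characters of 'morbk' and the first j characters of 'orxk', with D[i][0] = i, D[0][j] = j, and D[i][j] = D[i-1][j-1] if the characters match, else 1 + min(D[i-1][j], D[i][j-1], D[i-1][j-1]). Filling the table (rows: prefixes of 'morbk', columns: prefixes of 'orxk'):
     ε  o  r  x  k
  ε  0  1  2  3  4
  m  1  1  2  3  4
  o  2  1  2  3  4
  r  3  2  1  2  3
  b  4  3  2  2  3
  k  5  4  3  3  2
The bottom-right entry gives D[5][4] = 2, so no sequence of fewer than 2 edits works. Backtracking through the table gives one optimal edit sequence (2 edits):
  morbk → orbk (del m @1)
  orbk → orxk (sub b→x @3)
Edit distance = 2.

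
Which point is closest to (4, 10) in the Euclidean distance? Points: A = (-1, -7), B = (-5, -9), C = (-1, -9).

Distances: d(A) ≈ 17.72, d(B) ≈ 21.0238, d(C) ≈ 19.6469. Nearest: A = (-1, -7) with distance 17.72.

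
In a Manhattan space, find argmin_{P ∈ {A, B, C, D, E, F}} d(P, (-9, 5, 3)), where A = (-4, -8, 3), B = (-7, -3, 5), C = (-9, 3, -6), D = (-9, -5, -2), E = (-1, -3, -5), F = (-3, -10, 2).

Distances: d(A) = 18, d(B) = 12, d(C) = 11, d(D) = 15, d(E) = 24, d(F) = 22. Nearest: C = (-9, 3, -6) with distance 11.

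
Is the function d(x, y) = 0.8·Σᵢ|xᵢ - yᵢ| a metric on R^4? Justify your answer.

Yes. The L1 (Manhattan) norm induces a metric on R^4, and multiplying a metric by a positive constant 0.8 > 0 preserves all four axioms: non-negativity (0.8·||x-y|| ≥ 0), identity (0.8·||x-y|| = 0 ⟺ ||x-y|| = 0 ⟺ x = y), symmetry (||x-y|| = ||y-x||), and the triangle inequality (0.8·||x-z|| ≤ 0.8·||x-y|| + 0.8·||y-z||). So d is a metric.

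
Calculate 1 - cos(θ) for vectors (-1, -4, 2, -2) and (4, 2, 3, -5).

With u = (-1, -4, 2, -2), v = (4, 2, 3, -5):
u·v = (-1)·4 + (-4)·2 + 2·3 + (-2)·(-5) = (-4) + (-8) + 6 + 10 = 4.
|u| = √((-1)² + (-4)² + 2² + (-2)²) = √25, |v| = √(4² + 2² + 3² + (-5)²) = √54, so |u||v| = √(25·54) = √1350.
cos θ = (u·v)/(|u||v|) = 4/√1350 ≈ 0.1089
Cosine distance = 1 - cos θ ≈ 1 - 0.1089 = 0.8911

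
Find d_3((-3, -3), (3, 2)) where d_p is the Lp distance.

(Σ|x_i - y_i|^3)^(1/3) = (|-3 - 3|^3 + |-3 - 2|^3)^(1/3)
= (6^3 + 5^3)^(1/3) = (216 + 125)^(1/3) = (341)^(1/3) ≈ 6.9864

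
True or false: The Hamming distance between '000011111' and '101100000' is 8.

Differing positions: 1, 3, 4, 5, 6, 7, 8, 9. Hamming distance = 8, so the claim is true.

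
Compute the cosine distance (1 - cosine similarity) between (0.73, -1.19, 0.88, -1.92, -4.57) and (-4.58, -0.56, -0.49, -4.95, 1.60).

With u = (0.73, -1.19, 0.88, -1.92, -4.57), v = (-4.58, -0.56, -0.49, -4.95, 1.60):
u·v = 0.73·(-4.58) + (-1.19)·(-0.56) + 0.88·(-0.49) + (-1.92)·(-4.95) + (-4.57)·1.6 = (-3.3434) + 0.6664 + (-0.4312) + 9.504 + (-7.312) = -0.9162.
|u| = √(0.73² + (-1.19)² + 0.88² + (-1.92)² + (-4.57)²) = √(0.5329 + 1.4161 + 0.7744 + 3.6864 + 20.8849) = √27.2947, |v| = √((-4.58)² + (-0.56)² + (-0.49)² + (-4.95)² + 1.6²) = √(20.9764 + 0.3136 + 0.2401 + 24.5025 + 2.56) = √48.5926.
cos θ = (u·v)/(|u||v|) = -0.9162/(√27.2947·√48.5926) ≈ -0.0252
Cosine distance = 1 - cos θ ≈ 1 - (-0.0252) = 1.0252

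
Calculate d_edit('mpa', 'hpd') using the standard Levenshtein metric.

Let D[i][j] be the edit distance between the first i characters of 'mpa' and the first j characters of 'hpd', with D[i][0] = i, D[0][j] = j, and D[i][j] = D[i-1][j-1] if the characters match, else 1 + min(D[i-1][j], D[i][j-1], D[i-1][j-1]). Filling the table (rows: prefixes of 'mpa', columns: prefixes of 'hpd'):
     ε  h  p  d
  ε  0  1  2  3
  m  1  1  2  3
  p  2  2  1  2
  a  3  3  2  2
The bottom-right entry gives D[3][3] = 2, so no sequence of fewer than 2 edits works. Backtracking through the table gives one optimal edit sequence (2 edits):
  mpa → hpa (sub m→h @1)
  hpa → hpd (sub a→d @3)
Edit distance = 2.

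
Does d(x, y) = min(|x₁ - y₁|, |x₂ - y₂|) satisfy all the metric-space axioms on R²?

No. d fails identity of indiscernibles: take x = (-3, 0) and y = (-3, 1). Then d(x,y) = min(|-3 - (-3)|, |0 - 1|) = min(0, 1) = 0, yet x ≠ y.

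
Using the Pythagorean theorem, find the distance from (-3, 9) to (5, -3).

√(Σ(x_i - y_i)²) = √((-3 - 5)² + (9 - (-3))²)
= √((-8)² + 12²) = √(64 + 144) = √208 ≈ 14.4222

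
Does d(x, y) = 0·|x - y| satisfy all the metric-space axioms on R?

No. With c = 0, d(x,y) = 0 for all x, y. This fails identity of indiscernibles: d(3, 12) = 0 but 3 ≠ 12.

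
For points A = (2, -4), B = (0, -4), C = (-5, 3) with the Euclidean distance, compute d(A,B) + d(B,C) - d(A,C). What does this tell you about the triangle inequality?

d(A,B) = √(2² + 0²) = √4 = 2, d(B,C) = √(5² + 7²) = √74 ≈ 8.6023, d(A,C) = √(7² + 7²) = √98 ≈ 9.8995.
d(A,B) + d(B,C) - d(A,C) = 2 + 8.6023 - 9.8995 = 10.6023 - 9.8995 = 0.7028 (to 4 decimal places). This is ≥ 0, so the triangle inequality holds for these points.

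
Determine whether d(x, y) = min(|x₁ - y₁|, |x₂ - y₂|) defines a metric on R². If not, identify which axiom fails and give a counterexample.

No. d fails identity of indiscernibles: take x = (5, 0) and y = (5, 8). Then d(x,y) = min(|5 - 5|, |0 - 8|) = min(0, 8) = 0, yet x ≠ y.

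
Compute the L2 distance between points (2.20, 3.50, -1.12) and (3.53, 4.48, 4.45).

(Σ|x_i - y_i|^2)^(1/2) = (|2.2 - 3.53|^2 + |3.5 - 4.48|^2 + |-1.12 - 4.45|^2)^(1/2)
= (1.33^2 + 0.98^2 + 5.57^2)^(1/2) = (1.7689 + 0.9604 + 31.0249)^(1/2) = (33.7542)^(1/2) ≈ 5.8098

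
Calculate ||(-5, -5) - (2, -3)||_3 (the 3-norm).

(Σ|x_i - y_i|^3)^(1/3) = (|-5 - 2|^3 + |-5 - (-3)|^3)^(1/3)
= (7^3 + 2^3)^(1/3) = (343 + 8)^(1/3) = (351)^(1/3) ≈ 7.054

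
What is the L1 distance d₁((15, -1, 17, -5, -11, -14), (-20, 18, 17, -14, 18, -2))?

Σ|x_i - y_i| = |15 - (-20)| + |-1 - 18| + |17 - 17| + |-5 - (-14)| + |-11 - 18| + |-14 - (-2)| = 35 + 19 + 0 + 9 + 29 + 12 = 104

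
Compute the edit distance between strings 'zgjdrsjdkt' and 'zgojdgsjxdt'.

Let D[i][j] be the edit distance between the first i characters of 'zgjdrsjdkt' and the first j characters of 'zgojdgsjxdt', with D[i][0] = i, D[0][j] = j, and D[i][j] = D[i-1][j-1] if the characters match, else 1 + min(D[i-1][j], D[i][j-1], D[i-1][j-1]). Filling the table (rows: prefixes of 'zgjdrsjdkt', columns: prefixes of 'zgojdgsjxdt'):
     ε  z  g  o  j  d  g  s  j  x  d  t
  ε  0  1  2  3  4  5  6  7  8  9 10 11
  z  1  0  1  2  3  4  5  6  7  8  9 10
  g  2  1  0  1  2  3  4  5  6  7  8  9
  j  3  2  1  1  1  2  3  4  5  6  7  8
  d  4  3  2  2  2  1  2  3  4  5  6  7
  r  5  4  3  3  3  2  2  3  4  5  6  7
  s  6  5  4  4  4  3  3  2  3  4  5  6
  j  7  6  5  5  4  4  4  3  2  3  4  5
  d  8  7  6  6  5  4  5  4  3  3  3  4
  k  9  8  7  7  6  5  5  5  4  4  4  4
  t 10  9  8  8  7  6  6  6  5  5  5  4
The bottom-right entry gives D[10][11] = 4, so no sequence of fewer than 4 edits works. Backtracking through the table gives one optimal edit sequence (4 edits):
  zgjdrsjdkt → zgojdrsjdkt (ins o @3)
  zgojdrsjdkt → zgojdgsjdkt (sub r→g @6)
  zgojdgsjdkt → zgojdgsjxkt (sub d→x @9)
  zgojdgsjxkt → zgojdgsjxdt (sub k→d @10)
Edit distance = 4.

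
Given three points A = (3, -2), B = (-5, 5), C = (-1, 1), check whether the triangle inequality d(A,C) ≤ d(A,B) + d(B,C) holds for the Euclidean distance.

d(A,B) = √(8² + 7²) = √113 ≈ 10.6301, d(B,C) = √(4² + 4²) = √32 ≈ 5.6569, d(A,C) = √(4² + 3²) = √25 = 5.
d(A,C) = 5 ≤ 10.6301 + 5.6569 = 16.287. Triangle inequality is satisfied.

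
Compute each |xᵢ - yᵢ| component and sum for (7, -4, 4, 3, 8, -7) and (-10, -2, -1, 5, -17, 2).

Σ|x_i - y_i| = |7 - (-10)| + |-4 - (-2)| + |4 - (-1)| + |3 - 5| + |8 - (-17)| + |-7 - 2| = 17 + 2 + 5 + 2 + 25 + 9 = 60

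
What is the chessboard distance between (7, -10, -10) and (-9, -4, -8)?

max(|x_i - y_i|) = max(|7 - (-9)|, |-10 - (-4)|, |-10 - (-8)|) = max(16, 6, 2) = 16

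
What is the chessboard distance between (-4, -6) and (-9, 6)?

max(|x_i - y_i|) = max(|-4 - (-9)|, |-6 - 6|) = max(5, 12) = 12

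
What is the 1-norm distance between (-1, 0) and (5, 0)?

Σ|x_i - y_i| = |-1 - 5| + |0 - 0| = 6 + 0 = 6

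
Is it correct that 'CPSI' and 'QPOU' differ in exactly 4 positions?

Differing positions: 1, 3, 4. Hamming distance = 3, so the claim that d_H = 4 is false.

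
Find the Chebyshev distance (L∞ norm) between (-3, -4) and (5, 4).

max(|x_i - y_i|) = max(|-3 - 5|, |-4 - 4|) = max(8, 8) = 8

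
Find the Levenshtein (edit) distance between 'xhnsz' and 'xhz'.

Let D[i][j] be the edit distance between the first i characters of 'xhnsz' and the first j characters of 'xhz', with D[i][0] = i, D[0][j] = j, and D[i][j] = D[i-1][j-1] if the characters match, else 1 + min(D[i-1][j], D[i][j-1], D[i-1][j-1]). Filling the table (rows: prefixes of 'xhnsz', columns: prefixes of 'xhz'):
     ε  x  h  z
  ε  0  1  2  3
  x  1  0  1  2
  h  2  1  0  1
  n  3  2  1  1
  s  4  3  2  2
  z  5  4  3  2
The bottom-right entry gives D[5][3] = 2, so no sequence of fewer than 2 edits works. Backtracking through the table gives one optimal edit sequence (2 edits):
  xhnsz → xhsz (del n @3)
  xhsz → xhz (del s @3)
Edit distance = 2.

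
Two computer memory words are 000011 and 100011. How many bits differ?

Differing positions: 1. Hamming distance = 1.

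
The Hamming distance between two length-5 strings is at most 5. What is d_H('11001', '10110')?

Differing positions: 2, 3, 4, 5. Hamming distance = 4. The maximum possible Hamming distance for length-5 strings is 5, so d_H/5 = 4/5 = 0.8.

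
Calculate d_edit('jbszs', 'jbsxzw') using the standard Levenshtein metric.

Let D[i][j] be the edit distance between the first i characters of 'jbszs' and the first j characters of 'jbsxzw', with D[i][0] = i, D[0][j] = j, and D[i][j] = D[i-1][j-1] if the characters match, else 1 + min(D[i-1][j], D[i][j-1], D[i-1][j-1]). Filling the table (rows: prefixes of 'jbszs', columns: prefixes of 'jbsxzw'):
     ε  j  b  s  x  z  w
  ε  0  1  2  3  4  5  6
  j  1  0  1  2  3  4  5
  b  2  1  0  1  2  3  4
  s  3  2  1  0  1  2  3
  z  4  3  2  1  1  1  2
  s  5  4  3  2  2  2  2
The bottom-right entry gives D[5][6] = 2, so no sequence of fewer than 2 edits works. Backtracking through the table gives one optimal edit sequence (2 edits):
  jbszs → jbsxzs (ins x @4)
  jbsxzs → jbsxzw (sub s→w @6)
Edit distance = 2.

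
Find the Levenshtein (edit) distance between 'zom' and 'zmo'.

Let D[i][j] be the edit distance between the first i characters of 'zom' and the first j characters of 'zmo', with D[i][0] = i, D[0][j] = j, and D[i][j] = D[i-1][j-1] if the characters match, else 1 + min(D[i-1][j], D[i][j-1], D[i-1][j-1]). Filling the table (rows: prefixes of 'zom', columns: prefixes of 'zmo'):
     ε  z  m  o
  ε  0  1  2  3
  z  1  0  1  2
  o  2  1  1  1
  m  3  2  1  2
The bottom-right entry gives D[3][3] = 2, so no sequence of fewer than 2 edits works. Backtracking through the table gives one optimal edit sequence (2 edits):
  zom → zmm (sub o→m @2)
  zmm → zmo (sub m→o @3)
Edit distance = 2.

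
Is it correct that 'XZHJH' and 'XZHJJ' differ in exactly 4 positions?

Differing positions: 5. Hamming distance = 1, so the claim that d_H = 4 is false.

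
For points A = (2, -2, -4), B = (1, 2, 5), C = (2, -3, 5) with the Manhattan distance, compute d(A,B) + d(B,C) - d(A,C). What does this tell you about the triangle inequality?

d(A,B) = 1 + 4 + 9 = 14, d(B,C) = 1 + 5 + 0 = 6, d(A,C) = 0 + 1 + 9 = 10.
d(A,B) + d(B,C) - d(A,C) = 14 + 6 - 10 = 20 - 10 = 10. This is ≥ 0, so the triangle inequality holds for these points.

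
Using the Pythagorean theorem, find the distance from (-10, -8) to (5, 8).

√(Σ(x_i - y_i)²) = √((-10 - 5)² + (-8 - 8)²)
= √((-15)² + (-16)²) = √(225 + 256) = √481 ≈ 21.9317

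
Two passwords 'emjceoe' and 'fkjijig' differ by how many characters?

Differing positions: 1, 2, 4, 5, 6, 7. Hamming distance = 6.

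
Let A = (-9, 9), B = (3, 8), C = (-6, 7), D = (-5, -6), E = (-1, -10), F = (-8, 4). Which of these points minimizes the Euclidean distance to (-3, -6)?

Distances: d(A) ≈ 16.1555, d(B) ≈ 15.2315, d(C) ≈ 13.3417, d(D) = 2, d(E) ≈ 4.4721, d(F) ≈ 11.1803. Nearest: D = (-5, -6) with distance 2.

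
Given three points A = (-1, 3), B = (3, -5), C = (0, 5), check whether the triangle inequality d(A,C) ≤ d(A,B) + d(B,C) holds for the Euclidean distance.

d(A,B) = √(4² + 8²) = √80 ≈ 8.9443, d(B,C) = √(3² + 10²) = √109 ≈ 10.4403, d(A,C) = √(1² + 2²) = √5 ≈ 2.2361.
d(A,C) ≈ 2.2361 ≤ 8.9443 + 10.4403 = 19.3846. Triangle inequality is satisfied.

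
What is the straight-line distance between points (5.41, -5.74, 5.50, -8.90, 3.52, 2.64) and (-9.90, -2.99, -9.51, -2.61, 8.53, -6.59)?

√(Σ(x_i - y_i)²) = √((5.41 - (-9.9))² + (-5.74 - (-2.99))² + (5.5 - (-9.51))² + (-8.9 - (-2.61))² + (3.52 - 8.53)² + (2.64 - (-6.59))²)
= √(15.31² + (-2.75)² + 15.01² + (-6.29)² + (-5.01)² + 9.23²) = √(234.3961 + 7.5625 + 225.3001 + 39.5641 + 25.1001 + 85.1929) = √617.1158 ≈ 24.8418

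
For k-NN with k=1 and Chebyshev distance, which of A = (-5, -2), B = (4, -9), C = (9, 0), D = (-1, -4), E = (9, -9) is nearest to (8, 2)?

Distances: d(A) = 13, d(B) = 11, d(C) = 2, d(D) = 9, d(E) = 11. Nearest: C = (9, 0) with distance 2.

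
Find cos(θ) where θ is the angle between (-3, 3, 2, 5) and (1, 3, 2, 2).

With u = (-3, 3, 2, 5), v = (1, 3, 2, 2):
u·v = (-3)·1 + 3·3 + 2·2 + 5·2 = (-3) + 9 + 4 + 10 = 20.
|u| = √((-3)² + 3² + 2² + 5²) = √47, |v| = √(1² + 3² + 2² + 2²) = √18, so |u||v| = √(47·18) = √846.
cos θ = (u·v)/(|u||v|) = 20/√846 ≈ 0.6876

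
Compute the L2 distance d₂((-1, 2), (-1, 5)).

√(Σ(x_i - y_i)²) = √((-1 - (-1))² + (2 - 5)²)
= √(0² + (-3)²) = √(0 + 9) = √9 = 3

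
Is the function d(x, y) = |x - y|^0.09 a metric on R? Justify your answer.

Yes. With 0 < p = 0.09 ≤ 1, d(x,y) = |x-y|^0.09 is a metric on R. Non-negativity and symmetry are immediate; |x-y|^0.09 = 0 ⟺ |x-y| = 0 ⟺ x = y. For the triangle inequality, the function t ↦ t^0.09 is subadditive on [0,∞) when p ≤ 1, so |x-z|^0.09 ≤ (|x-y| + |y-z|)^0.09 ≤ |x-y|^0.09 + |y-z|^0.09.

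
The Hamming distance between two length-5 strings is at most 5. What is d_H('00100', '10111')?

Differing positions: 1, 4, 5. Hamming distance = 3. The maximum possible Hamming distance for length-5 strings is 5, so d_H/5 = 3/5 = 0.6.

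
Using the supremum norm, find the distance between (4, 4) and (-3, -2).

max(|x_i - y_i|) = max(|4 - (-3)|, |4 - (-2)|) = max(7, 6) = 7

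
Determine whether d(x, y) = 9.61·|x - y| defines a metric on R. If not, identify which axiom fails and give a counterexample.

Yes. Since |x - y| is a metric on R and 9.61 > 0, the positive scalar multiple 9.61·|x - y| is also a metric: scaling by a positive constant preserves non-negativity, identity (d=0 ⟺ |x-y|=0 ⟺ x=y), symmetry, and the triangle inequality.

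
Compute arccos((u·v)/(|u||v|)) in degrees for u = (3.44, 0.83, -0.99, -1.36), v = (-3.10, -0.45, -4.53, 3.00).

With u = (3.44, 0.83, -0.99, -1.36), v = (-3.10, -0.45, -4.53, 3.00):
u·v = 3.44·(-3.1) + 0.83·(-0.45) + (-0.99)·(-4.53) + (-1.36)·3 = (-10.664) + (-0.3735) + 4.4847 + (-4.08) = -10.6328.
|u| = √(3.44² + 0.83² + (-0.99)² + (-1.36)²) = √(11.8336 + 0.6889 + 0.9801 + 1.8496) = √15.3522, |v| = √((-3.1)² + (-0.45)² + (-4.53)² + 3²) = √(9.61 + 0.2025 + 20.5209 + 9) = √39.3334.
cos θ = (u·v)/(|u||v|) = -10.6328/(√15.3522·√39.3334) ≈ -0.432695
θ = arccos(-0.432695) ≈ 115.64°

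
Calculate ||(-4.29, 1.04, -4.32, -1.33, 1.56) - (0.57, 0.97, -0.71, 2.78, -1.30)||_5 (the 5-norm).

(Σ|x_i - y_i|^5)^(1/5) = (|-4.29 - 0.57|^5 + |1.04 - 0.97|^5 + |-4.32 - (-0.71)|^5 + |-1.33 - 2.78|^5 + |1.56 - (-1.3)|^5)^(1/5)
= (4.86^5 + 0.07^5 + 3.61^5 + 4.11^5 + 2.86^5)^(1/5) ≈ (2711.3236 + 0 + 613.1066 + 1172.7599 + 191.3507)^(1/5) = (4688.5408)^(1/5) ≈ 5.4226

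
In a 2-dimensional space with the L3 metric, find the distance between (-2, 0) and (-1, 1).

(Σ|x_i - y_i|^3)^(1/3) = (|-2 - (-1)|^3 + |0 - 1|^3)^(1/3)
= (1^3 + 1^3)^(1/3) = (1 + 1)^(1/3) = (2)^(1/3) ≈ 1.2599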